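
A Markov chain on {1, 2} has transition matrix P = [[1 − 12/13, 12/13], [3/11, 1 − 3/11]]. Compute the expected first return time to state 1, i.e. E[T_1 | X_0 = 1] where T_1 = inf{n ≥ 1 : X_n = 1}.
E[T_1 | X_0 = 1] = 1/π_1 = 57/13

For an irreducible recurrent Markov chain with stationary distribution π, E[T_i | X_0 = i] = 1/π_i (Kac's formula). Here π_1 = (3/11)/(12/13 + 3/11) = (3/11)/(171/143) = 13/57, so E[T_1 | X_0 = 1] = 1/π_1 = (12/13 + 3/11)/(3/11) = (171/143)/(3/11) = 57/13.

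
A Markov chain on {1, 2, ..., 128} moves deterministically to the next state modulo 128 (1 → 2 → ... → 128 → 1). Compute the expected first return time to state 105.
E[T_105 | X_0 = 105] = 128

The chain cycles deterministically, so starting at state 105 it returns in exactly 128 steps. Equivalently, the stationary distribution is uniform π_j = 1/128 for every state j, so by Kac's formula E[T_105] = 1/π_105 = 128.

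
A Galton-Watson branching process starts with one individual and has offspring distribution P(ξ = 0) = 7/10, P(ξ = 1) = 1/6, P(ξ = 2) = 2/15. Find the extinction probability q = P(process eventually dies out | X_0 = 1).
q = 1

Mean offspring μ = 0·7/10 + 1·1/6 + 2·2/15 = 13/30 ≤ 1. For μ ≤ 1 with offspring not concentrated at 1, the Galton-Watson process goes extinct almost surely, so q = 1.
(Algebraic check: The pgf is f(s) = 7/10 + 1/6·s + 2/15·s². The extinction probability q is the smallest fixed point of f in [0, 1]. Setting s = f(s):
  2/15·s² + (1/6 − 1)·s + 7/10 = 0
  2/15·s² − (7/10 + 2/15)·s + 7/10 = 0
which factors as (s − 1)·(2/15·s − 7/10) = 0, giving roots s = 1 and s = (7/10)/(2/15) = 21/4. Since 21/4 ≥ 1, the smallest root in [0, 1] is s = 1.)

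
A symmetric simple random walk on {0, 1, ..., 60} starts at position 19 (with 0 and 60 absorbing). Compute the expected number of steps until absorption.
E[τ | X_0 = 19] = 779

Let v_k = E[τ | X_0 = k]. Boundary: v_0 = v_60 = 0. Recurrence: v_k = 1 + (v_{k-1} + v_{k+1})/2 for 1 ≤ k ≤ 59. The particular solution to v_k − (v_{k-1} + v_{k+1})/2 = 1 is v_k = −k^2. Adding homogeneous solution A + B k and matching boundaries gives v_k = k (60 − k). Substituting k = 19: v_19 = 19 · 41 = 779.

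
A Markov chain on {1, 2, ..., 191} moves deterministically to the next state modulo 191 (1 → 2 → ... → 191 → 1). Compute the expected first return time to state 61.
E[T_61 | X_0 = 61] = 191

The chain cycles deterministically, so starting at state 61 it returns in exactly 191 steps. Equivalently, the stationary distribution is uniform π_j = 1/191 for every state j, so by Kac's formula E[T_61] = 1/π_61 = 191.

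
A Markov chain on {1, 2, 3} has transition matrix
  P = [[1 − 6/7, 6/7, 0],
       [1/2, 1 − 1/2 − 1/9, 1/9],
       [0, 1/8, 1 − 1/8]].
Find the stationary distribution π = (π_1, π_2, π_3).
π = (21/89, 36/89, 32/89)

This is a birth-death chain on three states, which satisfies detailed balance: π_1 · P_{12} = π_2 · P_{21} and π_2 · P_{23} = π_3 · P_{32}.
From π_1 · 6/7 = π_2 · 1/2: π_2/π_1 = (6/7)/(1/2) = 12/7.
From π_2 · 1/9 = π_3 · 1/8: π_3/π_2 = (1/9)/(1/8) = 8/9.
Take π_1 proportional to 1; then unnormalized π = (1, 12/7, 32/21). Normalize by dividing by the sum 89/21:
  π = (21/89, 36/89, 32/89).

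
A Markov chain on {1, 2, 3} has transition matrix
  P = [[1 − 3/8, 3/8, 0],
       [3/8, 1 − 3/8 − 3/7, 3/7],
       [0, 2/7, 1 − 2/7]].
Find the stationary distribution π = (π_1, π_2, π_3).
π = (2/7, 2/7, 3/7)

This is a birth-death chain on three states, which satisfies detailed balance: π_1 · P_{12} = π_2 · P_{21} and π_2 · P_{23} = π_3 · P_{32}.
From π_1 · 3/8 = π_2 · 3/8: π_2/π_1 = (3/8)/(3/8) = 1.
From π_2 · 3/7 = π_3 · 2/7: π_3/π_2 = (3/7)/(2/7) = 3/2.
Take π_1 proportional to 1; then unnormalized π = (1, 1, 3/2). Normalize by dividing by the sum 7/2:
  π = (2/7, 2/7, 3/7).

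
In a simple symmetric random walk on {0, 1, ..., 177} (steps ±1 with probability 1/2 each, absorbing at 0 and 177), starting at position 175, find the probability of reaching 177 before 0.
P(hit 177 before 0) = 175/177

Let u_k = P(hit 177 before 0 | start at k). Then u_0 = 0, u_177 = 1, and u_k = u_{k-1}/2 + u_{k+1}/2 for 1 ≤ k ≤ 176. This harmonic recurrence is solved by u_k = k/177, giving u_175 = 175/177.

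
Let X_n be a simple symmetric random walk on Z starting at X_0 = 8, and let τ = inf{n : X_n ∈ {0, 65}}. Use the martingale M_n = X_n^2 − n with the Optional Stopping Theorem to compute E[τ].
E[τ] = 456

M_n = X_n^2 − n is a martingale (since E[X_{n+1}^2 | F_n] = X_n^2 + 1). By OST (τ has finite mean in a bounded region), E[M_τ] = E[M_0] = X_0^2 − 0 = 8^2 = 64. Also E[M_τ] = E[X_τ^2] − E[τ]. The walk exits at 0 or 65, with P(hit 65 first) = 8/65, so E[X_τ^2] = 65^2 · 8/65 + 0 = 520. Thus E[τ] = E[X_τ^2] − E[M_τ] = 520 − 64 = 456 = 8(65 − 8) = 456.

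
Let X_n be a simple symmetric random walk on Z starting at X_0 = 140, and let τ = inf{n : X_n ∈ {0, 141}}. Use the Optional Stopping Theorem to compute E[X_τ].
E[X_τ] = 140

X_n is a martingale and τ is a bounded-mean stopping time (indeed τ is finite a.s. with bounded expectation since the walk is in a bounded region). By the OST, E[X_τ] = E[X_0] = 140. Equivalently: E[X_τ] = 141 · P(hit 141 first) + 0 · P(hit 0 first) = 141 · (140/141) = 140.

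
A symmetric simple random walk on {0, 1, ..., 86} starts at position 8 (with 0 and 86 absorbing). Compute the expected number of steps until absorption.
E[τ | X_0 = 8] = 624

Let v_k = E[τ | X_0 = k]. Boundary: v_0 = v_86 = 0. Recurrence: v_k = 1 + (v_{k-1} + v_{k+1})/2 for 1 ≤ k ≤ 85. The particular solution to v_k − (v_{k-1} + v_{k+1})/2 = 1 is v_k = −k^2. Adding homogeneous solution A + B k and matching boundaries gives v_k = k (86 − k). Substituting k = 8: v_8 = 8 · 78 = 624.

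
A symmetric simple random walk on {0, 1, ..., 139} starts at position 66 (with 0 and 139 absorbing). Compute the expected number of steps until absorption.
E[τ | X_0 = 66] = 4818

Let v_k = E[τ | X_0 = k]. Boundary: v_0 = v_139 = 0. Recurrence: v_k = 1 + (v_{k-1} + v_{k+1})/2 for 1 ≤ k ≤ 138. The particular solution to v_k − (v_{k-1} + v_{k+1})/2 = 1 is v_k = −k^2. Adding homogeneous solution A + B k and matching boundaries gives v_k = k (139 − k). Substituting k = 66: v_66 = 66 · 73 = 4818.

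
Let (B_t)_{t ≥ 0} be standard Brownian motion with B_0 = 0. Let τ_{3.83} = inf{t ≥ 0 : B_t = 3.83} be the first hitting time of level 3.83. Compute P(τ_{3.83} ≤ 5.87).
P(τ_{3.83} ≤ 5.87) = 2(1 − Φ(3.83/√5.87)) = 2(1 − Φ(1.5808)) ≈ 0.1139

By the reflection principle for standard BM, P(τ_b ≤ t) = 2 · P(B_t ≥ b). Since B_t ~ N(0, t), P(B_t ≥ 3.83) = 1 − Φ(3.83/√t) = 1 − Φ(3.83/√5.87) = 1 − Φ(1.5808) ≈ 0.05696. Doubling: P(τ_{3.83} ≤ 5.87) ≈ 2 · 0.05696 = 0.11392 ≈ 0.1139.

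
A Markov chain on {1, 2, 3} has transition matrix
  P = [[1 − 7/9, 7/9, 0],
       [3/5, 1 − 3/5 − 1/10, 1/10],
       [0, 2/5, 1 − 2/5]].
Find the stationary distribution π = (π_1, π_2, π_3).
π = (108/283, 140/283, 35/283)

This is a birth-death chain on three states, which satisfies detailed balance: π_1 · P_{12} = π_2 · P_{21} and π_2 · P_{23} = π_3 · P_{32}.
From π_1 · 7/9 = π_2 · 3/5: π_2/π_1 = (7/9)/(3/5) = 35/27.
From π_2 · 1/10 = π_3 · 2/5: π_3/π_2 = (1/10)/(2/5) = 1/4.
Take π_1 proportional to 1; then unnormalized π = (1, 35/27, 35/108). Normalize by dividing by the sum 283/108:
  π = (108/283, 140/283, 35/283).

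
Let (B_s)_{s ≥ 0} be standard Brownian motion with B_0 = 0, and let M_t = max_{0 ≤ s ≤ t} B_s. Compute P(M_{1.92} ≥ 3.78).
P(M_{1.92} ≥ 3.78) = 2·P(B_{1.92} ≥ 3.78) = 2(1 − Φ(3.78/√1.92)) ≈ 0.0064

By the reflection principle for Brownian motion, P(M_t ≥ a) = 2 · P(B_t ≥ a) for a ≥ 0. Since B_t ~ N(0, t), P(B_t ≥ 3.78) = 1 − Φ(3.78/√t) = 1 − Φ(3.78/√1.92) = 1 − Φ(2.7280). So
  P(M_{1.92} ≥ 3.78) = 2(1 − Φ(2.7280)) ≈ 0.0064.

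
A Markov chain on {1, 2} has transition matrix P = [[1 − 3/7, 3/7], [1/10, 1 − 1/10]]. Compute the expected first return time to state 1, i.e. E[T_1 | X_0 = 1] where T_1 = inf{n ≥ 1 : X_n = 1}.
E[T_1 | X_0 = 1] = 1/π_1 = 37/7

For an irreducible recurrent Markov chain with stationary distribution π, E[T_i | X_0 = i] = 1/π_i (Kac's formula). Here π_1 = (1/10)/(3/7 + 1/10) = (1/10)/(37/70) = 7/37, so E[T_1 | X_0 = 1] = 1/π_1 = (3/7 + 1/10)/(1/10) = (37/70)/(1/10) = 37/7.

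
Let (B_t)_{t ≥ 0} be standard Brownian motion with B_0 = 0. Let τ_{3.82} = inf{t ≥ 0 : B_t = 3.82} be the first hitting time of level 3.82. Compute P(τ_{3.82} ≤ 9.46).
P(τ_{3.82} ≤ 9.46) = 2(1 − Φ(3.82/√9.46)) = 2(1 − Φ(1.2420)) ≈ 0.2142

By the reflection principle for standard BM, P(τ_b ≤ t) = 2 · P(B_t ≥ b). Since B_t ~ N(0, t), P(B_t ≥ 3.82) = 1 − Φ(3.82/√t) = 1 − Φ(3.82/√9.46) = 1 − Φ(1.2420) ≈ 0.10712. Doubling: P(τ_{3.82} ≤ 9.46) ≈ 2 · 0.10712 = 0.21424 ≈ 0.2142.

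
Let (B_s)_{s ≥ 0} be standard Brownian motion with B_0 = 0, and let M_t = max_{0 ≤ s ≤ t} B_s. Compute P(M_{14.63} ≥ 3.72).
P(M_{14.63} ≥ 3.72) = 2·P(B_{14.63} ≥ 3.72) = 2(1 − Φ(3.72/√14.63)) ≈ 0.3308

By the reflection principle for Brownian motion, P(M_t ≥ a) = 2 · P(B_t ≥ a) for a ≥ 0. Since B_t ~ N(0, t), P(B_t ≥ 3.72) = 1 − Φ(3.72/√t) = 1 − Φ(3.72/√14.63) = 1 − Φ(0.9726). So
  P(M_{14.63} ≥ 3.72) = 2(1 − Φ(0.9726)) ≈ 0.3308.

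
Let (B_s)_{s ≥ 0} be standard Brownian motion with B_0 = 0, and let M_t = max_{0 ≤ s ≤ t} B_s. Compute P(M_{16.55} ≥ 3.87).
P(M_{16.55} ≥ 3.87) = 2·P(B_{16.55} ≥ 3.87) = 2(1 − Φ(3.87/√16.55)) ≈ 0.3415

By the reflection principle for Brownian motion, P(M_t ≥ a) = 2 · P(B_t ≥ a) for a ≥ 0. Since B_t ~ N(0, t), P(B_t ≥ 3.87) = 1 − Φ(3.87/√t) = 1 − Φ(3.87/√16.55) = 1 − Φ(0.9513). So
  P(M_{16.55} ≥ 3.87) = 2(1 − Φ(0.9513)) ≈ 0.3415.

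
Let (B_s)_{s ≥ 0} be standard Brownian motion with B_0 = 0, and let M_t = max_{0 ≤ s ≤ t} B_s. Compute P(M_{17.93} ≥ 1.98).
P(M_{17.93} ≥ 1.98) = 2·P(B_{17.93} ≥ 1.98) = 2(1 − Φ(1.98/√17.93)) ≈ 0.6401

By the reflection principle for Brownian motion, P(M_t ≥ a) = 2 · P(B_t ≥ a) for a ≥ 0. Since B_t ~ N(0, t), P(B_t ≥ 1.98) = 1 − Φ(1.98/√t) = 1 − Φ(1.98/√17.93) = 1 − Φ(0.4676). So
  P(M_{17.93} ≥ 1.98) = 2(1 − Φ(0.4676)) ≈ 0.6401.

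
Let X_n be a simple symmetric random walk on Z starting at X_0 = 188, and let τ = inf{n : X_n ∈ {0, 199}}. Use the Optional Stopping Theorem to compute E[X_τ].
E[X_τ] = 188

X_n is a martingale and τ is a bounded-mean stopping time (indeed τ is finite a.s. with bounded expectation since the walk is in a bounded region). By the OST, E[X_τ] = E[X_0] = 188. Equivalently: E[X_τ] = 199 · P(hit 199 first) + 0 · P(hit 0 first) = 199 · (188/199) = 188.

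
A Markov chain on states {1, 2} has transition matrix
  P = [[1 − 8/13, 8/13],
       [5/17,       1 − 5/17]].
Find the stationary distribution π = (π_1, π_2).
π_1 = 65/201, π_2 = 136/201

Solve πP = π with π_1 + π_2 = 1. From πP = π: π_1 · (1 − 8/13) + π_2 · 5/17 = π_1 ⇒ π_2 · 5/17 = π_1 · 8/13 ⇒ π_2/π_1 = (8/13)/(5/17) = 136/65. Together with π_1 + π_2 = 1:
  π_1 = (5/17)/(8/13 + 5/17) = (5/17)/(201/221) = 65/201,
  π_2 = (8/13)/(8/13 + 5/17) = (8/13)/(201/221) = 136/201.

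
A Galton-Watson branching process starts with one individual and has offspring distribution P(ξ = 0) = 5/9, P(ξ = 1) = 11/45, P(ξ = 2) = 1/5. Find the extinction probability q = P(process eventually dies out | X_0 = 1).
q = 1

Mean offspring μ = 0·5/9 + 1·11/45 + 2·1/5 = 29/45 ≤ 1. For μ ≤ 1 with offspring not concentrated at 1, the Galton-Watson process goes extinct almost surely, so q = 1.
(Algebraic check: The pgf is f(s) = 5/9 + 11/45·s + 1/5·s². The extinction probability q is the smallest fixed point of f in [0, 1]. Setting s = f(s):
  1/5·s² + (11/45 − 1)·s + 5/9 = 0
  1/5·s² − (5/9 + 1/5)·s + 5/9 = 0
which factors as (s − 1)·(1/5·s − 5/9) = 0, giving roots s = 1 and s = (5/9)/(1/5) = 25/9. Since 25/9 ≥ 1, the smallest root in [0, 1] is s = 1.)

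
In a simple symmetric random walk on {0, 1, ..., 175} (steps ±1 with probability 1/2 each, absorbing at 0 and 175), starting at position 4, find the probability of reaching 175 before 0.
P(hit 175 before 0) = 4/175

Let u_k = P(hit 175 before 0 | start at k). Then u_0 = 0, u_175 = 1, and u_k = u_{k-1}/2 + u_{k+1}/2 for 1 ≤ k ≤ 174. This harmonic recurrence is solved by u_k = k/175, giving u_4 = 4/175.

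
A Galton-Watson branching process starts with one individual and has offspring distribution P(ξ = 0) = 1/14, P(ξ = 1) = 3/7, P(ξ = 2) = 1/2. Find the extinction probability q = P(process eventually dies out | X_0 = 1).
q = 1/7

The pgf is f(s) = 1/14 + 3/7·s + 1/2·s². The extinction probability q is the smallest fixed point of f in [0, 1]. Setting s = f(s):
  1/2·s² + (3/7 − 1)·s + 1/14 = 0
  1/2·s² − (1/14 + 1/2)·s + 1/14 = 0
which factors as (s − 1)·(1/2·s − 1/14) = 0, giving roots s = 1 and s = (1/14)/(1/2) = 1/7.
Mean offspring μ = 3/7 + 2·1/2 = 10/7 > 1 (supercritical), so q < 1. The extinction probability is the smaller root: q = (1/14)/(1/2) = 1/7.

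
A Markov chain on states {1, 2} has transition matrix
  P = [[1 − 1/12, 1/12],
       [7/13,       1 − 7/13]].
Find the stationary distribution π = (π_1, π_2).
π_1 = 84/97, π_2 = 13/97

Solve πP = π with π_1 + π_2 = 1. From πP = π: π_1 · (1 − 1/12) + π_2 · 7/13 = π_1 ⇒ π_2 · 7/13 = π_1 · 1/12 ⇒ π_2/π_1 = (1/12)/(7/13) = 13/84. Together with π_1 + π_2 = 1:
  π_1 = (7/13)/(1/12 + 7/13) = (7/13)/(97/156) = 84/97,
  π_2 = (1/12)/(1/12 + 7/13) = (1/12)/(97/156) = 13/97.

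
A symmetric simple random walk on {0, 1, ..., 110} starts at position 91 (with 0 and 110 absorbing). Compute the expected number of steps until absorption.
E[τ | X_0 = 91] = 1729

Let v_k = E[τ | X_0 = k]. Boundary: v_0 = v_110 = 0. Recurrence: v_k = 1 + (v_{k-1} + v_{k+1})/2 for 1 ≤ k ≤ 109. The particular solution to v_k − (v_{k-1} + v_{k+1})/2 = 1 is v_k = −k^2. Adding homogeneous solution A + B k and matching boundaries gives v_k = k (110 − k). Substituting k = 91: v_91 = 91 · 19 = 1729.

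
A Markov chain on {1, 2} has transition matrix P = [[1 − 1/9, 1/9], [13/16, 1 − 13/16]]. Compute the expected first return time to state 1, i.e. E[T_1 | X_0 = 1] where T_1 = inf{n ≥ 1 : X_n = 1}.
E[T_1 | X_0 = 1] = 1/π_1 = 133/117

For an irreducible recurrent Markov chain with stationary distribution π, E[T_i | X_0 = i] = 1/π_i (Kac's formula). Here π_1 = (13/16)/(1/9 + 13/16) = (13/16)/(133/144) = 117/133, so E[T_1 | X_0 = 1] = 1/π_1 = (1/9 + 13/16)/(13/16) = (133/144)/(13/16) = 133/117.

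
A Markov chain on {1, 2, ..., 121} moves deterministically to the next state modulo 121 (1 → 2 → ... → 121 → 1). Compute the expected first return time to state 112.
E[T_112 | X_0 = 112] = 121

The chain cycles deterministically, so starting at state 112 it returns in exactly 121 steps. Equivalently, the stationary distribution is uniform π_j = 1/121 for every state j, so by Kac's formula E[T_112] = 1/π_112 = 121.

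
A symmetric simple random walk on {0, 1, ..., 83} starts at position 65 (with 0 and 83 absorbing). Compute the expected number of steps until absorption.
E[τ | X_0 = 65] = 1170

Let v_k = E[τ | X_0 = k]. Boundary: v_0 = v_83 = 0. Recurrence: v_k = 1 + (v_{k-1} + v_{k+1})/2 for 1 ≤ k ≤ 82. The particular solution to v_k − (v_{k-1} + v_{k+1})/2 = 1 is v_k = −k^2. Adding homogeneous solution A + B k and matching boundaries gives v_k = k (83 − k). Substituting k = 65: v_65 = 65 · 18 = 1170.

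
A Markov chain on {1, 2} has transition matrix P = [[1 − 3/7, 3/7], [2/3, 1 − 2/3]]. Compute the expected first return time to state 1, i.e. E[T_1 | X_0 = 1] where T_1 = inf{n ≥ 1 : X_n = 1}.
E[T_1 | X_0 = 1] = 1/π_1 = 23/14

For an irreducible recurrent Markov chain with stationary distribution π, E[T_i | X_0 = i] = 1/π_i (Kac's formula). Here π_1 = (2/3)/(3/7 + 2/3) = (2/3)/(23/21) = 14/23, so E[T_1 | X_0 = 1] = 1/π_1 = (3/7 + 2/3)/(2/3) = (23/21)/(2/3) = 23/14.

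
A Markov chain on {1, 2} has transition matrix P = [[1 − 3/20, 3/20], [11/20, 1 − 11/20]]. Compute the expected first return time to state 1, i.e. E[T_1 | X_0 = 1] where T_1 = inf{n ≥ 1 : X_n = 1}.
E[T_1 | X_0 = 1] = 1/π_1 = 14/11

For an irreducible recurrent Markov chain with stationary distribution π, E[T_i | X_0 = i] = 1/π_i (Kac's formula). Here π_1 = (11/20)/(3/20 + 11/20) = (11/20)/(7/10) = 11/14, so E[T_1 | X_0 = 1] = 1/π_1 = (3/20 + 11/20)/(11/20) = (7/10)/(11/20) = 14/11.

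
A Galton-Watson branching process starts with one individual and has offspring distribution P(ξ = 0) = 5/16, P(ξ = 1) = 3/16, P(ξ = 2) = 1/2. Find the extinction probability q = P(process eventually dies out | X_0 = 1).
q = 5/8

The pgf is f(s) = 5/16 + 3/16·s + 1/2·s². The extinction probability q is the smallest fixed point of f in [0, 1]. Setting s = f(s):
  1/2·s² + (3/16 − 1)·s + 5/16 = 0
  1/2·s² − (5/16 + 1/2)·s + 5/16 = 0
which factors as (s − 1)·(1/2·s − 5/16) = 0, giving roots s = 1 and s = (5/16)/(1/2) = 5/8.
Mean offspring μ = 3/16 + 2·1/2 = 19/16 > 1 (supercritical), so q < 1. The extinction probability is the smaller root: q = (5/16)/(1/2) = 5/8.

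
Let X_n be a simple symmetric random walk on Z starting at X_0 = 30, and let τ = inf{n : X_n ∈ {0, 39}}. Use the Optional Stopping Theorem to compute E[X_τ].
E[X_τ] = 30

X_n is a martingale and τ is a bounded-mean stopping time (indeed τ is finite a.s. with bounded expectation since the walk is in a bounded region). By the OST, E[X_τ] = E[X_0] = 30. Equivalently: E[X_τ] = 39 · P(hit 39 first) + 0 · P(hit 0 first) = 39 · (30/39) = 30.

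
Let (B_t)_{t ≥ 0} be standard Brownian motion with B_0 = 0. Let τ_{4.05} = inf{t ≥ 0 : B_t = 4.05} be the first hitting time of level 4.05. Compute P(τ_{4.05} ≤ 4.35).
P(τ_{4.05} ≤ 4.35) = 2(1 − Φ(4.05/√4.35)) = 2(1 − Φ(1.9418)) ≈ 0.0522

By the reflection principle for standard BM, P(τ_b ≤ t) = 2 · P(B_t ≥ b). Since B_t ~ N(0, t), P(B_t ≥ 4.05) = 1 − Φ(4.05/√t) = 1 − Φ(4.05/√4.35) = 1 − Φ(1.9418) ≈ 0.02608. Doubling: P(τ_{4.05} ≤ 4.35) ≈ 2 · 0.02608 = 0.05216 ≈ 0.0522.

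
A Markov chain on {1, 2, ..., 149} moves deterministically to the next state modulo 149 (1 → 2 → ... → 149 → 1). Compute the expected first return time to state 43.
E[T_43 | X_0 = 43] = 149

The chain cycles deterministically, so starting at state 43 it returns in exactly 149 steps. Equivalently, the stationary distribution is uniform π_j = 1/149 for every state j, so by Kac's formula E[T_43] = 1/π_43 = 149.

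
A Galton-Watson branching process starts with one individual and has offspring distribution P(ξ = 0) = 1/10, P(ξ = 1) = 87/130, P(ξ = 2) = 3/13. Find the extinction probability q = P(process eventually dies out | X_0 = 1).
q = 13/30

The pgf is f(s) = 1/10 + 87/130·s + 3/13·s². The extinction probability q is the smallest fixed point of f in [0, 1]. Setting s = f(s):
  3/13·s² + (87/130 − 1)·s + 1/10 = 0
  3/13·s² − (1/10 + 3/13)·s + 1/10 = 0
which factors as (s − 1)·(3/13·s − 1/10) = 0, giving roots s = 1 and s = (1/10)/(3/13) = 13/30.
Mean offspring μ = 87/130 + 2·3/13 = 147/130 > 1 (supercritical), so q < 1. The extinction probability is the smaller root: q = (1/10)/(3/13) = 13/30.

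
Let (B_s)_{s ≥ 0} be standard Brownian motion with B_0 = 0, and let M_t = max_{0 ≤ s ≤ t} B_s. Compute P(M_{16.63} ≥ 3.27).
P(M_{16.63} ≥ 3.27) = 2·P(B_{16.63} ≥ 3.27) = 2(1 − Φ(3.27/√16.63)) ≈ 0.4226

By the reflection principle for Brownian motion, P(M_t ≥ a) = 2 · P(B_t ≥ a) for a ≥ 0. Since B_t ~ N(0, t), P(B_t ≥ 3.27) = 1 − Φ(3.27/√t) = 1 − Φ(3.27/√16.63) = 1 − Φ(0.8019). So
  P(M_{16.63} ≥ 3.27) = 2(1 − Φ(0.8019)) ≈ 0.4226.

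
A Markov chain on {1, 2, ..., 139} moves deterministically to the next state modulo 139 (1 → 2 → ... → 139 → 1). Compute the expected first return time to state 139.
E[T_139 | X_0 = 139] = 139

The chain cycles deterministically, so starting at state 139 it returns in exactly 139 steps. Equivalently, the stationary distribution is uniform π_j = 1/139 for every state j, so by Kac's formula E[T_139] = 1/π_139 = 139.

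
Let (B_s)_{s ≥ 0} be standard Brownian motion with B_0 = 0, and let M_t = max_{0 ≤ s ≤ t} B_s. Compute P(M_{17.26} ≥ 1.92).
P(M_{17.26} ≥ 1.92) = 2·P(B_{17.26} ≥ 1.92) = 2(1 − Φ(1.92/√17.26)) ≈ 0.6440

By the reflection principle for Brownian motion, P(M_t ≥ a) = 2 · P(B_t ≥ a) for a ≥ 0. Since B_t ~ N(0, t), P(B_t ≥ 1.92) = 1 − Φ(1.92/√t) = 1 − Φ(1.92/√17.26) = 1 − Φ(0.4621). So
  P(M_{17.26} ≥ 1.92) = 2(1 − Φ(0.4621)) ≈ 0.6440.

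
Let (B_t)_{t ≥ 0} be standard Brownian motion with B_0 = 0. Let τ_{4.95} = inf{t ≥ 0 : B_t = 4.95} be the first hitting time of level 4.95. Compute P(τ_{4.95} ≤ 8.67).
P(τ_{4.95} ≤ 8.67) = 2(1 − Φ(4.95/√8.67)) = 2(1 − Φ(1.6811)) ≈ 0.0927

By the reflection principle for standard BM, P(τ_b ≤ t) = 2 · P(B_t ≥ b). Since B_t ~ N(0, t), P(B_t ≥ 4.95) = 1 − Φ(4.95/√t) = 1 − Φ(4.95/√8.67) = 1 − Φ(1.6811) ≈ 0.04637. Doubling: P(τ_{4.95} ≤ 8.67) ≈ 2 · 0.04637 = 0.09274 ≈ 0.0927.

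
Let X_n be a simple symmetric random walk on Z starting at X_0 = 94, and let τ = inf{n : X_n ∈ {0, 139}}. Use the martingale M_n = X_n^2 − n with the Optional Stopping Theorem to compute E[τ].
E[τ] = 4230

M_n = X_n^2 − n is a martingale (since E[X_{n+1}^2 | F_n] = X_n^2 + 1). By OST (τ has finite mean in a bounded region), E[M_τ] = E[M_0] = X_0^2 − 0 = 94^2 = 8836. Also E[M_τ] = E[X_τ^2] − E[τ]. The walk exits at 0 or 139, with P(hit 139 first) = 94/139, so E[X_τ^2] = 139^2 · 94/139 + 0 = 13066. Thus E[τ] = E[X_τ^2] − E[M_τ] = 13066 − 8836 = 4230 = 94(139 − 94) = 4230.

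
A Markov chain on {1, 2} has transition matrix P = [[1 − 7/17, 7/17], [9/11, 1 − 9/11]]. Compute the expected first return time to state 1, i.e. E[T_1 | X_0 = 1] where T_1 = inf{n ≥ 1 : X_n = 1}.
E[T_1 | X_0 = 1] = 1/π_1 = 230/153

For an irreducible recurrent Markov chain with stationary distribution π, E[T_i | X_0 = i] = 1/π_i (Kac's formula). Here π_1 = (9/11)/(7/17 + 9/11) = (9/11)/(230/187) = 153/230, so E[T_1 | X_0 = 1] = 1/π_1 = (7/17 + 9/11)/(9/11) = (230/187)/(9/11) = 230/153.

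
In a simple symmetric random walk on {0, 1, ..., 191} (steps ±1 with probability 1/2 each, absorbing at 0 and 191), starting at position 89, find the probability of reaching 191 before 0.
P(hit 191 before 0) = 89/191

Let u_k = P(hit 191 before 0 | start at k). Then u_0 = 0, u_191 = 1, and u_k = u_{k-1}/2 + u_{k+1}/2 for 1 ≤ k ≤ 190. This harmonic recurrence is solved by u_k = k/191, giving u_89 = 89/191.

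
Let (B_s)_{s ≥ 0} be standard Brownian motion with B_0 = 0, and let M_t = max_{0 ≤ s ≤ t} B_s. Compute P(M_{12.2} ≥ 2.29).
P(M_{12.2} ≥ 2.29) = 2·P(B_{12.2} ≥ 2.29) = 2(1 − Φ(2.29/√12.2)) ≈ 0.5121

By the reflection principle for Brownian motion, P(M_t ≥ a) = 2 · P(B_t ≥ a) for a ≥ 0. Since B_t ~ N(0, t), P(B_t ≥ 2.29) = 1 − Φ(2.29/√t) = 1 − Φ(2.29/√12.2) = 1 − Φ(0.6556). So
  P(M_{12.2} ≥ 2.29) = 2(1 − Φ(0.6556)) ≈ 0.5121.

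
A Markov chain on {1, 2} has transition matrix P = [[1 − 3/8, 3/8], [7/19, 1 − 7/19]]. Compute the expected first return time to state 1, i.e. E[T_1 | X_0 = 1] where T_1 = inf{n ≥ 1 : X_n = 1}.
E[T_1 | X_0 = 1] = 1/π_1 = 113/56

For an irreducible recurrent Markov chain with stationary distribution π, E[T_i | X_0 = i] = 1/π_i (Kac's formula). Here π_1 = (7/19)/(3/8 + 7/19) = (7/19)/(113/152) = 56/113, so E[T_1 | X_0 = 1] = 1/π_1 = (3/8 + 7/19)/(7/19) = (113/152)/(7/19) = 113/56.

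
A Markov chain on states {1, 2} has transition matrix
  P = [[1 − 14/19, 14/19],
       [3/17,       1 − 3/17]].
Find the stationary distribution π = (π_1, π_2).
π_1 = 57/295, π_2 = 238/295

Solve πP = π with π_1 + π_2 = 1. From πP = π: π_1 · (1 − 14/19) + π_2 · 3/17 = π_1 ⇒ π_2 · 3/17 = π_1 · 14/19 ⇒ π_2/π_1 = (14/19)/(3/17) = 238/57. Together with π_1 + π_2 = 1:
  π_1 = (3/17)/(14/19 + 3/17) = (3/17)/(295/323) = 57/295,
  π_2 = (14/19)/(14/19 + 3/17) = (14/19)/(295/323) = 238/295.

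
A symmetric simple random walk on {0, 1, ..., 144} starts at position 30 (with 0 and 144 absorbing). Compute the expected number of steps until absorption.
E[τ | X_0 = 30] = 3420

Let v_k = E[τ | X_0 = k]. Boundary: v_0 = v_144 = 0. Recurrence: v_k = 1 + (v_{k-1} + v_{k+1})/2 for 1 ≤ k ≤ 143. The particular solution to v_k − (v_{k-1} + v_{k+1})/2 = 1 is v_k = −k^2. Adding homogeneous solution A + B k and matching boundaries gives v_k = k (144 − k). Substituting k = 30: v_30 = 30 · 114 = 3420.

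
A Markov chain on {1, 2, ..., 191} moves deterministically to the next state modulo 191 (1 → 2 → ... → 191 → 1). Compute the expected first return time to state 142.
E[T_142 | X_0 = 142] = 191

The chain cycles deterministically, so starting at state 142 it returns in exactly 191 steps. Equivalently, the stationary distribution is uniform π_j = 1/191 for every state j, so by Kac's formula E[T_142] = 1/π_142 = 191.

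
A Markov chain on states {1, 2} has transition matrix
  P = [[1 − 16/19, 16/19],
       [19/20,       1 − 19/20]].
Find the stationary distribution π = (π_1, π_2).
π_1 = 361/681, π_2 = 320/681

Solve πP = π with π_1 + π_2 = 1. From πP = π: π_1 · (1 − 16/19) + π_2 · 19/20 = π_1 ⇒ π_2 · 19/20 = π_1 · 16/19 ⇒ π_2/π_1 = (16/19)/(19/20) = 320/361. Together with π_1 + π_2 = 1:
  π_1 = (19/20)/(16/19 + 19/20) = (19/20)/(681/380) = 361/681,
  π_2 = (16/19)/(16/19 + 19/20) = (16/19)/(681/380) = 320/681.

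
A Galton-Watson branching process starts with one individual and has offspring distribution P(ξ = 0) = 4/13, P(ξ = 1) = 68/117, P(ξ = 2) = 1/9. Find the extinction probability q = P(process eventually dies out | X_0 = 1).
q = 1

Mean offspring μ = 0·4/13 + 1·68/117 + 2·1/9 = 94/117 ≤ 1. For μ ≤ 1 with offspring not concentrated at 1, the Galton-Watson process goes extinct almost surely, so q = 1.
(Algebraic check: The pgf is f(s) = 4/13 + 68/117·s + 1/9·s². The extinction probability q is the smallest fixed point of f in [0, 1]. Setting s = f(s):
  1/9·s² + (68/117 − 1)·s + 4/13 = 0
  1/9·s² − (4/13 + 1/9)·s + 4/13 = 0
which factors as (s − 1)·(1/9·s − 4/13) = 0, giving roots s = 1 and s = (4/13)/(1/9) = 36/13. Since 36/13 ≥ 1, the smallest root in [0, 1] is s = 1.)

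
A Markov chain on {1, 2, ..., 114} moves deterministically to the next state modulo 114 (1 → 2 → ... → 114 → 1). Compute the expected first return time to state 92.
E[T_92 | X_0 = 92] = 114

The chain cycles deterministically, so starting at state 92 it returns in exactly 114 steps. Equivalently, the stationary distribution is uniform π_j = 1/114 for every state j, so by Kac's formula E[T_92] = 1/π_92 = 114.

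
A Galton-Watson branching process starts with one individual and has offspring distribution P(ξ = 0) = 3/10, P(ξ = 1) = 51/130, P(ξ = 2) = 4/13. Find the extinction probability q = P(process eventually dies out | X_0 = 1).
q = 39/40

The pgf is f(s) = 3/10 + 51/130·s + 4/13·s². The extinction probability q is the smallest fixed point of f in [0, 1]. Setting s = f(s):
  4/13·s² + (51/130 − 1)·s + 3/10 = 0
  4/13·s² − (3/10 + 4/13)·s + 3/10 = 0
which factors as (s − 1)·(4/13·s − 3/10) = 0, giving roots s = 1 and s = (3/10)/(4/13) = 39/40.
Mean offspring μ = 51/130 + 2·4/13 = 131/130 > 1 (supercritical), so q < 1. The extinction probability is the smaller root: q = (3/10)/(4/13) = 39/40.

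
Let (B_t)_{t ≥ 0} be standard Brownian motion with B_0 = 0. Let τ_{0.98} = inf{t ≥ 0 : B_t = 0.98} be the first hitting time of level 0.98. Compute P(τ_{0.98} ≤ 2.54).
P(τ_{0.98} ≤ 2.54) = 2(1 − Φ(0.98/√2.54)) = 2(1 − Φ(0.6149)) ≈ 0.5386

By the reflection principle for standard BM, P(τ_b ≤ t) = 2 · P(B_t ≥ b). Since B_t ~ N(0, t), P(B_t ≥ 0.98) = 1 − Φ(0.98/√t) = 1 − Φ(0.98/√2.54) = 1 − Φ(0.6149) ≈ 0.26931. Doubling: P(τ_{0.98} ≤ 2.54) ≈ 2 · 0.26931 = 0.53862 ≈ 0.5386.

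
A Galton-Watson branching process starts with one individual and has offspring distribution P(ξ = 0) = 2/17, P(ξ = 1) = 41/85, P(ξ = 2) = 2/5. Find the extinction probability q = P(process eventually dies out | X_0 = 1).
q = 5/17

The pgf is f(s) = 2/17 + 41/85·s + 2/5·s². The extinction probability q is the smallest fixed point of f in [0, 1]. Setting s = f(s):
  2/5·s² + (41/85 − 1)·s + 2/17 = 0
  2/5·s² − (2/17 + 2/5)·s + 2/17 = 0
which factors as (s − 1)·(2/5·s − 2/17) = 0, giving roots s = 1 and s = (2/17)/(2/5) = 5/17.
Mean offspring μ = 41/85 + 2·2/5 = 109/85 > 1 (supercritical), so q < 1. The extinction probability is the smaller root: q = (2/17)/(2/5) = 5/17.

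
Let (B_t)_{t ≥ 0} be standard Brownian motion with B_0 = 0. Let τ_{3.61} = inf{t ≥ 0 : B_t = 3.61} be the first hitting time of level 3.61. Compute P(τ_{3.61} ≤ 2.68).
P(τ_{3.61} ≤ 2.68) = 2(1 − Φ(3.61/√2.68)) = 2(1 − Φ(2.2052)) ≈ 0.0274

By the reflection principle for standard BM, P(τ_b ≤ t) = 2 · P(B_t ≥ b). Since B_t ~ N(0, t), P(B_t ≥ 3.61) = 1 − Φ(3.61/√t) = 1 − Φ(3.61/√2.68) = 1 − Φ(2.2052) ≈ 0.01372. Doubling: P(τ_{3.61} ≤ 2.68) ≈ 2 · 0.01372 = 0.02744 ≈ 0.0274.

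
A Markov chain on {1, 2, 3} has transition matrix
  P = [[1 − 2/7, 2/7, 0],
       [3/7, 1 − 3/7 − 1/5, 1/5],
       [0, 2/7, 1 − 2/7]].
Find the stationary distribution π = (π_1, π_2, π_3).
π = (15/32, 5/16, 7/32)

This is a birth-death chain on three states, which satisfies detailed balance: π_1 · P_{12} = π_2 · P_{21} and π_2 · P_{23} = π_3 · P_{32}.
From π_1 · 2/7 = π_2 · 3/7: π_2/π_1 = (2/7)/(3/7) = 2/3.
From π_2 · 1/5 = π_3 · 2/7: π_3/π_2 = (1/5)/(2/7) = 7/10.
Take π_1 proportional to 1; then unnormalized π = (1, 2/3, 7/15). Normalize by dividing by the sum 32/15:
  π = (15/32, 5/16, 7/32).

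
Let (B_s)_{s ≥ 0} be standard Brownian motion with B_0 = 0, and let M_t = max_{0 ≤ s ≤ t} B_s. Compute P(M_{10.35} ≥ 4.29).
P(M_{10.35} ≥ 4.29) = 2·P(B_{10.35} ≥ 4.29) = 2(1 − Φ(4.29/√10.35)) ≈ 0.1824

By the reflection principle for Brownian motion, P(M_t ≥ a) = 2 · P(B_t ≥ a) for a ≥ 0. Since B_t ~ N(0, t), P(B_t ≥ 4.29) = 1 − Φ(4.29/√t) = 1 − Φ(4.29/√10.35) = 1 − Φ(1.3335). So
  P(M_{10.35} ≥ 4.29) = 2(1 − Φ(1.3335)) ≈ 0.1824.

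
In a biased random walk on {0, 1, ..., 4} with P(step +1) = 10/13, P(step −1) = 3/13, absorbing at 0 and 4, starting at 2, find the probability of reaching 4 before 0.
P(hit 4 before 0) = (1 − (3/10)^2) / (1 − (3/10)^4) = 100/109

Let u_k denote P(reach 4 before 0 | start at k). Boundary: u_0 = 0, u_4 = 1. Recurrence: u_k = 10/13·u_{k+1} + 3/13·u_{k-1} for 1 ≤ k ≤ 3. Try u_k = A + B·r^k with r = q/p = (3/13)/(10/13) = 3/10. Substitution satisfies the recurrence; boundary conditions give:
  u_k = (1 − r^k) / (1 − r^N) = (1 − (3/10)^2) / (1 − (3/10)^4) = 100/109.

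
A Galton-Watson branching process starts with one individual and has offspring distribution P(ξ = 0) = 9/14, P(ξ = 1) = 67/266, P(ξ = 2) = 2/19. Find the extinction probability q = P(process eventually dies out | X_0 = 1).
q = 1

Mean offspring μ = 0·9/14 + 1·67/266 + 2·2/19 = 123/266 ≤ 1. For μ ≤ 1 with offspring not concentrated at 1, the Galton-Watson process goes extinct almost surely, so q = 1.
(Algebraic check: The pgf is f(s) = 9/14 + 67/266·s + 2/19·s². The extinction probability q is the smallest fixed point of f in [0, 1]. Setting s = f(s):
  2/19·s² + (67/266 − 1)·s + 9/14 = 0
  2/19·s² − (9/14 + 2/19)·s + 9/14 = 0
which factors as (s − 1)·(2/19·s − 9/14) = 0, giving roots s = 1 and s = (9/14)/(2/19) = 171/28. Since 171/28 ≥ 1, the smallest root in [0, 1] is s = 1.)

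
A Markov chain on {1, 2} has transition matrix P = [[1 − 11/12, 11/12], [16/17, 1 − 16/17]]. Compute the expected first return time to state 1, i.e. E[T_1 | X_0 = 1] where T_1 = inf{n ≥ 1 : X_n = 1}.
E[T_1 | X_0 = 1] = 1/π_1 = 379/192

For an irreducible recurrent Markov chain with stationary distribution π, E[T_i | X_0 = i] = 1/π_i (Kac's formula). Here π_1 = (16/17)/(11/12 + 16/17) = (16/17)/(379/204) = 192/379, so E[T_1 | X_0 = 1] = 1/π_1 = (11/12 + 16/17)/(16/17) = (379/204)/(16/17) = 379/192.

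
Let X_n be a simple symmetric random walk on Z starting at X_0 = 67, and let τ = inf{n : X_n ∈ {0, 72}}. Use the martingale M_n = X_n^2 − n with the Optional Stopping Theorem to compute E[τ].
E[τ] = 335

M_n = X_n^2 − n is a martingale (since E[X_{n+1}^2 | F_n] = X_n^2 + 1). By OST (τ has finite mean in a bounded region), E[M_τ] = E[M_0] = X_0^2 − 0 = 67^2 = 4489. Also E[M_τ] = E[X_τ^2] − E[τ]. The walk exits at 0 or 72, with P(hit 72 first) = 67/72, so E[X_τ^2] = 72^2 · 67/72 + 0 = 4824. Thus E[τ] = E[X_τ^2] − E[M_τ] = 4824 − 4489 = 335 = 67(72 − 67) = 335.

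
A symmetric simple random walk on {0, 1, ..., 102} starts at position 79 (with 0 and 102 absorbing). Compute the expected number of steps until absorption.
E[τ | X_0 = 79] = 1817

Let v_k = E[τ | X_0 = k]. Boundary: v_0 = v_102 = 0. Recurrence: v_k = 1 + (v_{k-1} + v_{k+1})/2 for 1 ≤ k ≤ 101. The particular solution to v_k − (v_{k-1} + v_{k+1})/2 = 1 is v_k = −k^2. Adding homogeneous solution A + B k and matching boundaries gives v_k = k (102 − k). Substituting k = 79: v_79 = 79 · 23 = 1817.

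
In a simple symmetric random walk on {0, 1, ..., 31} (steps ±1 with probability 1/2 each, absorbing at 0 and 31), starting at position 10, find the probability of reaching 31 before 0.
P(hit 31 before 0) = 10/31

Let u_k = P(hit 31 before 0 | start at k). Then u_0 = 0, u_31 = 1, and u_k = u_{k-1}/2 + u_{k+1}/2 for 1 ≤ k ≤ 30. This harmonic recurrence is solved by u_k = k/31, giving u_10 = 10/31.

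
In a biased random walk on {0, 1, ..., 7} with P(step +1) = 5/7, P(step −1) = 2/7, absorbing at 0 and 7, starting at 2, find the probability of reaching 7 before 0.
P(hit 7 before 0) = (1 − (2/5)^2) / (1 − (2/5)^7) = 21875/25999

Let u_k denote P(reach 7 before 0 | start at k). Boundary: u_0 = 0, u_7 = 1. Recurrence: u_k = 5/7·u_{k+1} + 2/7·u_{k-1} for 1 ≤ k ≤ 6. Try u_k = A + B·r^k with r = q/p = (2/7)/(5/7) = 2/5. Substitution satisfies the recurrence; boundary conditions give:
  u_k = (1 − r^k) / (1 − r^N) = (1 − (2/5)^2) / (1 − (2/5)^7) = 21875/25999.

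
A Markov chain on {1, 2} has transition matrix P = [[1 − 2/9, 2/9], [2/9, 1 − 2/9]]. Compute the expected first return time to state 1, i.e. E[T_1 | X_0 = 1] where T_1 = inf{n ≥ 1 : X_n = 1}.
E[T_1 | X_0 = 1] = 1/π_1 = 2

For an irreducible recurrent Markov chain with stationary distribution π, E[T_i | X_0 = i] = 1/π_i (Kac's formula). Here π_1 = (2/9)/(2/9 + 2/9) = (2/9)/(4/9) = 1/2, so E[T_1 | X_0 = 1] = 1/π_1 = (2/9 + 2/9)/(2/9) = (4/9)/(2/9) = 2.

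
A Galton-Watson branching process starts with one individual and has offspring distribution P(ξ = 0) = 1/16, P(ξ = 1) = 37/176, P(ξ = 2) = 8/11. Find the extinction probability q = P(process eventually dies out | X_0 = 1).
q = 11/128

The pgf is f(s) = 1/16 + 37/176·s + 8/11·s². The extinction probability q is the smallest fixed point of f in [0, 1]. Setting s = f(s):
  8/11·s² + (37/176 − 1)·s + 1/16 = 0
  8/11·s² − (1/16 + 8/11)·s + 1/16 = 0
which factors as (s − 1)·(8/11·s − 1/16) = 0, giving roots s = 1 and s = (1/16)/(8/11) = 11/128.
Mean offspring μ = 37/176 + 2·8/11 = 293/176 > 1 (supercritical), so q < 1. The extinction probability is the smaller root: q = (1/16)/(8/11) = 11/128.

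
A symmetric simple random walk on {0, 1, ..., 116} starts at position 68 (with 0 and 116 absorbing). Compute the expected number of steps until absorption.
E[τ | X_0 = 68] = 3264

Let v_k = E[τ | X_0 = k]. Boundary: v_0 = v_116 = 0. Recurrence: v_k = 1 + (v_{k-1} + v_{k+1})/2 for 1 ≤ k ≤ 115. The particular solution to v_k − (v_{k-1} + v_{k+1})/2 = 1 is v_k = −k^2. Adding homogeneous solution A + B k and matching boundaries gives v_k = k (116 − k). Substituting k = 68: v_68 = 68 · 48 = 3264.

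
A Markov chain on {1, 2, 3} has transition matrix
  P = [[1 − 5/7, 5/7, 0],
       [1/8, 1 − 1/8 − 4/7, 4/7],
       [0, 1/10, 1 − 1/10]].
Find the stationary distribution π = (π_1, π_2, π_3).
π = (49/1929, 280/1929, 1600/1929)

This is a birth-death chain on three states, which satisfies detailed balance: π_1 · P_{12} = π_2 · P_{21} and π_2 · P_{23} = π_3 · P_{32}.
From π_1 · 5/7 = π_2 · 1/8: π_2/π_1 = (5/7)/(1/8) = 40/7.
From π_2 · 4/7 = π_3 · 1/10: π_3/π_2 = (4/7)/(1/10) = 40/7.
Take π_1 proportional to 1; then unnormalized π = (1, 40/7, 1600/49). Normalize by dividing by the sum 1929/49:
  π = (49/1929, 280/1929, 1600/1929).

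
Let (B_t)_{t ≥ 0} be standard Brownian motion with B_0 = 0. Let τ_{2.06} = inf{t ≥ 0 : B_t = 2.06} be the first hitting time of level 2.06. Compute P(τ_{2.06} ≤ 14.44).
P(τ_{2.06} ≤ 14.44) = 2(1 − Φ(2.06/√14.44)) = 2(1 − Φ(0.5421)) ≈ 0.5877

By the reflection principle for standard BM, P(τ_b ≤ t) = 2 · P(B_t ≥ b). Since B_t ~ N(0, t), P(B_t ≥ 2.06) = 1 − Φ(2.06/√t) = 1 − Φ(2.06/√14.44) = 1 − Φ(0.5421) ≈ 0.29387. Doubling: P(τ_{2.06} ≤ 14.44) ≈ 2 · 0.29387 = 0.58774 ≈ 0.5877.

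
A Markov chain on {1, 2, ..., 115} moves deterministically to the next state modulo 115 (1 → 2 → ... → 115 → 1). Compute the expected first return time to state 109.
E[T_109 | X_0 = 109] = 115

The chain cycles deterministically, so starting at state 109 it returns in exactly 115 steps. Equivalently, the stationary distribution is uniform π_j = 1/115 for every state j, so by Kac's formula E[T_109] = 1/π_109 = 115.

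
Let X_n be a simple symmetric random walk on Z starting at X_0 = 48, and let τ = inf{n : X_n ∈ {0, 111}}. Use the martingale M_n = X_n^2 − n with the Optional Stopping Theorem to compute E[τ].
E[τ] = 3024

M_n = X_n^2 − n is a martingale (since E[X_{n+1}^2 | F_n] = X_n^2 + 1). By OST (τ has finite mean in a bounded region), E[M_τ] = E[M_0] = X_0^2 − 0 = 48^2 = 2304. Also E[M_τ] = E[X_τ^2] − E[τ]. The walk exits at 0 or 111, with P(hit 111 first) = 48/111, so E[X_τ^2] = 111^2 · 48/111 + 0 = 5328. Thus E[τ] = E[X_τ^2] − E[M_τ] = 5328 − 2304 = 3024 = 48(111 − 48) = 3024.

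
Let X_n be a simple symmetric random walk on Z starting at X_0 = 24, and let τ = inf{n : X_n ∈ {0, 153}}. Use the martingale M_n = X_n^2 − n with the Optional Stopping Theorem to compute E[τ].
E[τ] = 3096

M_n = X_n^2 − n is a martingale (since E[X_{n+1}^2 | F_n] = X_n^2 + 1). By OST (τ has finite mean in a bounded region), E[M_τ] = E[M_0] = X_0^2 − 0 = 24^2 = 576. Also E[M_τ] = E[X_τ^2] − E[τ]. The walk exits at 0 or 153, with P(hit 153 first) = 24/153, so E[X_τ^2] = 153^2 · 24/153 + 0 = 3672. Thus E[τ] = E[X_τ^2] − E[M_τ] = 3672 − 576 = 3096 = 24(153 − 24) = 3096.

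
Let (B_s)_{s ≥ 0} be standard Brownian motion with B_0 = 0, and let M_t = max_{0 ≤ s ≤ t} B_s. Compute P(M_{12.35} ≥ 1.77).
P(M_{12.35} ≥ 1.77) = 2·P(B_{12.35} ≥ 1.77) = 2(1 − Φ(1.77/√12.35)) ≈ 0.6145

By the reflection principle for Brownian motion, P(M_t ≥ a) = 2 · P(B_t ≥ a) for a ≥ 0. Since B_t ~ N(0, t), P(B_t ≥ 1.77) = 1 − Φ(1.77/√t) = 1 − Φ(1.77/√12.35) = 1 − Φ(0.5037). So
  P(M_{12.35} ≥ 1.77) = 2(1 − Φ(0.5037)) ≈ 0.6145.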